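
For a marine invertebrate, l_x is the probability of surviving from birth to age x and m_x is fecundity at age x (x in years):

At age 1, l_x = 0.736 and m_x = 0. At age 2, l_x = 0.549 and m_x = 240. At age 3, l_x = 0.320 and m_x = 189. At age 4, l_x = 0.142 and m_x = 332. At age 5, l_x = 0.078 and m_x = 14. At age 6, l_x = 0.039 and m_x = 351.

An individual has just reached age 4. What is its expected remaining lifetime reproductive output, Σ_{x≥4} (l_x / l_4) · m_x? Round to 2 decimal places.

l_4 = 0.142. Conditional survival from age 4 to x is l_x / l_4.
  x=4: (0.142/0.142) × 332 = 332.0000
  x=5: (0.078/0.142) × 14 = 7.6901
  x=6: (0.039/0.142) × 351 = 96.4014
Sum = 332.0000 + 7.6901 + 96.4014 = 436.0915

436.09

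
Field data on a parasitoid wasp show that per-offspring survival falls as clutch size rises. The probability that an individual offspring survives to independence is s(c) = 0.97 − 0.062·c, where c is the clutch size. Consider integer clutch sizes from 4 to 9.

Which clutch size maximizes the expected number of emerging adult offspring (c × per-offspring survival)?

8

Expected emerging adult offspring = c × s(c):
  c=4: 4 × 0.722 = 2.888
  c=5: 5 × 0.660 = 3.300
  c=6: 6 × 0.598 = 3.588
  c=7: 7 × 0.536 = 3.752
  c=8: 8 × 0.474 = 3.792
  c=9: 9 × 0.412 = 3.708
Maximum at c = 8 (3.792 emerging adult offspring).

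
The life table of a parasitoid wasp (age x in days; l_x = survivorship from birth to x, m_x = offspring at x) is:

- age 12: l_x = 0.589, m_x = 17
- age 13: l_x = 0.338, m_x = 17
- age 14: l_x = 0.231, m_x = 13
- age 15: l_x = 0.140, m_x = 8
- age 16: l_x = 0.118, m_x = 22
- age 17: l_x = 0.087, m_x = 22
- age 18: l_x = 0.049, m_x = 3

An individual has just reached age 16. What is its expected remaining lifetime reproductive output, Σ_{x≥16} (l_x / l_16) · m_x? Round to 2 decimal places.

39.47

l_16 = 0.118. Conditional survival from age 16 to x is l_x / l_16.
  x=16: (0.118/0.118) × 22 = 22.0000
  x=17: (0.087/0.118) × 22 = 16.2203
  x=18: (0.049/0.118) × 3 = 1.2458
Sum = 22.0000 + 16.2203 + 1.2458 = 39.4661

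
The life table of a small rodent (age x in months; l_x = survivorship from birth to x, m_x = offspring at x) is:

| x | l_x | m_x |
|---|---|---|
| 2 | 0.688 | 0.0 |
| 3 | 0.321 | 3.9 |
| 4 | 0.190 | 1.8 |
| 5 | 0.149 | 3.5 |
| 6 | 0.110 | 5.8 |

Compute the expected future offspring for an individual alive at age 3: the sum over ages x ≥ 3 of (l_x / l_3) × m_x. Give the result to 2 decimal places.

l_3 = 0.321. Conditional survival from age 3 to x is l_x / l_3.
  x=3: (0.321/0.321) × 3.9 = 3.9000
  x=4: (0.190/0.321) × 1.8 = 1.0654
  x=5: (0.149/0.321) × 3.5 = 1.6246
  x=6: (0.110/0.321) × 5.8 = 1.9875
Sum = 3.9000 + 1.0654 + 1.6246 + 1.9875 = 8.5776

8.58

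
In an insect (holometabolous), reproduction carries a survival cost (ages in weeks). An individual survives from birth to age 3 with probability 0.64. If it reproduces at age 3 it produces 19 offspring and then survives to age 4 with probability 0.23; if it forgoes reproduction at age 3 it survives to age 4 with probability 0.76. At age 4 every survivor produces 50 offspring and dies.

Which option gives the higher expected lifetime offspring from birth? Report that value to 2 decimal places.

breed at age 3: R₀ = 0.64 × (19 + 0.23 × 50) = 0.64 × 30.5000 = 19.5200
delay to age 4: R₀ = 0.64 × (0.76 × 50) = 0.64 × 38.0000 = 24.3200
Higher: delay to age 4 (24.3200).

24.32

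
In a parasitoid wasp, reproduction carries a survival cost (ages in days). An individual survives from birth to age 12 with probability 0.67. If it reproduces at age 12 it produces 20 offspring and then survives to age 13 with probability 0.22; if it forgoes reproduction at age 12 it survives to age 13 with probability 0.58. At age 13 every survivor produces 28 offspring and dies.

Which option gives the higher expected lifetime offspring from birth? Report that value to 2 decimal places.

17.53

breed at age 12: R₀ = 0.67 × (20 + 0.22 × 28) = 0.67 × 26.1600 = 17.5272
delay to age 13: R₀ = 0.67 × (0.58 × 28) = 0.67 × 16.2400 = 10.8808
Higher: breed at age 12 (17.5272).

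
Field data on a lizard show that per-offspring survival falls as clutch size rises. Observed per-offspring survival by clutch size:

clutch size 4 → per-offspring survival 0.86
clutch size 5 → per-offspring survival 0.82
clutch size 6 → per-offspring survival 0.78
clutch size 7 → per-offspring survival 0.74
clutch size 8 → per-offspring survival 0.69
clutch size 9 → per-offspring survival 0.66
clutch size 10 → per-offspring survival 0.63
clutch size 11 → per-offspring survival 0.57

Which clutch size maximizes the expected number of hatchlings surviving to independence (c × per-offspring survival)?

Expected hatchlings surviving to independence = c × s(c):
  c=4: 4 × 0.86 = 3.440
  c=5: 5 × 0.82 = 4.100
  c=6: 6 × 0.78 = 4.680
  c=7: 7 × 0.74 = 5.180
  c=8: 8 × 0.69 = 5.520
  c=9: 9 × 0.66 = 5.940
  c=10: 10 × 0.63 = 6.300
  c=11: 11 × 0.57 = 6.270
Maximum at c = 10 (6.300 hatchlings surviving to independence).

10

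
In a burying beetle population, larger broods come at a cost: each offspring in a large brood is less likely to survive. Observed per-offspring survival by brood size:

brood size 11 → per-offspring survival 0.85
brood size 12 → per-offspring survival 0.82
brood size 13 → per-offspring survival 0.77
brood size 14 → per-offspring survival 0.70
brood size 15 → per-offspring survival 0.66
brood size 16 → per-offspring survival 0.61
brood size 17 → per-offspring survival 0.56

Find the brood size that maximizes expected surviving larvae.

13

Expected surviving larvae = c × s(c):
  c=11: 11 × 0.85 = 9.350
  c=12: 12 × 0.82 = 9.840
  c=13: 13 × 0.77 = 10.010
  c=14: 14 × 0.70 = 9.800
  c=15: 15 × 0.66 = 9.900
  c=16: 16 × 0.61 = 9.760
  c=17: 17 × 0.56 = 9.520
Maximum at c = 13 (10.010 surviving larvae).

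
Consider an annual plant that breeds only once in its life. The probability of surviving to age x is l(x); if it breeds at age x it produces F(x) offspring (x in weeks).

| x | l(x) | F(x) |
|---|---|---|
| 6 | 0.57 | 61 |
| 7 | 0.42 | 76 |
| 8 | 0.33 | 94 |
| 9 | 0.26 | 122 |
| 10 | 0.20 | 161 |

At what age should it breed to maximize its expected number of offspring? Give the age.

6

Expected offspring if breeding at age x = l(x) × F(x):
  age 6: 0.57 × 61 = 34.770
  age 7: 0.42 × 76 = 31.920
  age 8: 0.33 × 94 = 31.020
  age 9: 0.26 × 122 = 31.720
  age 10: 0.20 × 161 = 32.200
Maximum at age 6 (34.770).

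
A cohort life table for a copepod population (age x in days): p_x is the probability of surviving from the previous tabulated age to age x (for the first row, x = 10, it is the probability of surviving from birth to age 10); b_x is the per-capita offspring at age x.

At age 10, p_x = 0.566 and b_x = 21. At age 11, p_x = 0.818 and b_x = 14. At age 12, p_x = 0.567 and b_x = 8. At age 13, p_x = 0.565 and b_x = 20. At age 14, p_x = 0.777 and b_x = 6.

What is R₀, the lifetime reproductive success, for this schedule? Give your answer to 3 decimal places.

Survivorship from birth: l_x = p_10·p_11·…·p_x.
  l_10 = 0.56600
  l_11 = 0.46299
  l_12 = 0.26251
  l_13 = 0.14832
  l_14 = 0.11525
R₀ = Σ l_x b_x:
  age 10: 0.56600 × 21 = 11.8860
  age 11: 0.46299 × 14 = 6.4819
  age 12: 0.26251 × 8 = 2.1001
  age 13: 0.14832 × 20 = 2.9664
  age 14: 0.11525 × 6 = 0.6915
R₀ = 11.8860 + 6.4819 + 2.1001 + 2.9664 + 0.6915 = 24.1258

24.126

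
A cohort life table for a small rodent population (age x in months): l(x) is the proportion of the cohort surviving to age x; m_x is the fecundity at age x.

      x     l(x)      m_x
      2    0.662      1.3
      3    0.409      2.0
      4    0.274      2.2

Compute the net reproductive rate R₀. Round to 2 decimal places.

2.28

R₀ = Σ l(x) m_x:
  age 2: 0.662 × 1.3 = 0.8606
  age 3: 0.409 × 2.0 = 0.8180
  age 4: 0.274 × 2.2 = 0.6028
R₀ = 0.8606 + 0.8180 + 0.6028 = 2.2814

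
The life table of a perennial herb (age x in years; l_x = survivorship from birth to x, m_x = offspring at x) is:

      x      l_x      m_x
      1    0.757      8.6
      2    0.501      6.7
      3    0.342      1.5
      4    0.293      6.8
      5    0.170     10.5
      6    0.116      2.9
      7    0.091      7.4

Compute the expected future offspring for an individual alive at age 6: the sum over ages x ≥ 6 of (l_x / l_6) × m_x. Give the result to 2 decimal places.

8.71

l_6 = 0.116. Conditional survival from age 6 to x is l_x / l_6.
  x=6: (0.116/0.116) × 2.9 = 2.9000
  x=7: (0.091/0.116) × 7.4 = 5.8052
Sum = 2.9000 + 5.8052 = 8.7052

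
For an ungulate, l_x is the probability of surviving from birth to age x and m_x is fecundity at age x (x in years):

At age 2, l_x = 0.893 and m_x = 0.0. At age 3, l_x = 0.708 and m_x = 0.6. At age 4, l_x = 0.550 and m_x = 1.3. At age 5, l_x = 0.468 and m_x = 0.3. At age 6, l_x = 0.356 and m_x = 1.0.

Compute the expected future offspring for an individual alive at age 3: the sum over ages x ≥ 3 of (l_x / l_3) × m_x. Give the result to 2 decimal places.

2.31

l_3 = 0.708. Conditional survival from age 3 to x is l_x / l_3.
  x=3: (0.708/0.708) × 0.6 = 0.6000
  x=4: (0.550/0.708) × 1.3 = 1.0099
  x=5: (0.468/0.708) × 0.3 = 0.1983
  x=6: (0.356/0.708) × 1.0 = 0.5028
Sum = 0.6000 + 1.0099 + 0.1983 + 0.5028 = 2.3110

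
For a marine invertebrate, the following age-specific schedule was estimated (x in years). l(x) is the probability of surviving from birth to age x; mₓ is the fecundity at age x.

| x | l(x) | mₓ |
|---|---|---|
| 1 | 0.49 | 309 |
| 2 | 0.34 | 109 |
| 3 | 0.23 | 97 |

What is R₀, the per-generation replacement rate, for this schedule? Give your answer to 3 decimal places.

210.780

R₀ = Σ l(x) mₓ:
  age 1: 0.49 × 309 = 151.4100
  age 2: 0.34 × 109 = 37.0600
  age 3: 0.23 × 97 = 22.3100
R₀ = 151.4100 + 37.0600 + 22.3100 = 210.7800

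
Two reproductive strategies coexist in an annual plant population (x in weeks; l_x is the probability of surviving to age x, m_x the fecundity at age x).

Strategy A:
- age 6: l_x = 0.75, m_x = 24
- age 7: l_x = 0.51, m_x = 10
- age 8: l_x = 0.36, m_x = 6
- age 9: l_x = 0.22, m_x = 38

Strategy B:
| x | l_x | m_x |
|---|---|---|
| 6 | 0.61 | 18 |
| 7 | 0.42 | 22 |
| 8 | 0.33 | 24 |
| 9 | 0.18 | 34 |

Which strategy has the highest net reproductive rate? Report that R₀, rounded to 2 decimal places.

Strategy A: R₀ = 0.75×24 + 0.51×10 + 0.36×6 + 0.22×38 = 33.6200
Strategy B: R₀ = 0.61×18 + 0.42×22 + 0.33×24 + 0.18×34 = 34.2600
Highest R₀: strategy B with 34.2600.

34.26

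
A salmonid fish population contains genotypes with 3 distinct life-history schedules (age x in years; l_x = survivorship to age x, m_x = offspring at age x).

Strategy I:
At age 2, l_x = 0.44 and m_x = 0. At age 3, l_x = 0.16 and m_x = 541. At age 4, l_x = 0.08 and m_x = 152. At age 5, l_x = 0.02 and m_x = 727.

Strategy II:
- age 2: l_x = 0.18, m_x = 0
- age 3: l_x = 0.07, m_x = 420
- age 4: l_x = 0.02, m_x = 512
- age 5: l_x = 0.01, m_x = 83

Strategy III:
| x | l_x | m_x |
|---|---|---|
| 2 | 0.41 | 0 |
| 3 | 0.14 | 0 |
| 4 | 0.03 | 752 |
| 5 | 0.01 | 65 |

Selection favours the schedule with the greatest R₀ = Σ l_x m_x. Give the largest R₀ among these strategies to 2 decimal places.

113.26

Strategy I: R₀ = 0.44×0 + 0.16×541 + 0.08×152 + 0.02×727 = 113.2600
Strategy II: R₀ = 0.18×0 + 0.07×420 + 0.02×512 + 0.01×83 = 40.4700
Strategy III: R₀ = 0.41×0 + 0.14×0 + 0.03×752 + 0.01×65 = 23.2100
Highest R₀: strategy I with 113.2600.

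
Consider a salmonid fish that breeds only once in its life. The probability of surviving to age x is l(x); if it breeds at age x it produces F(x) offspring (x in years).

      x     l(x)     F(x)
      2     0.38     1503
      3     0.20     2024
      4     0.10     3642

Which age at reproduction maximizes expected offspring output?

2

Expected offspring if breeding at age x = l(x) × F(x):
  age 2: 0.38 × 1503 = 571.140
  age 3: 0.20 × 2024 = 404.800
  age 4: 0.10 × 3642 = 364.200
Maximum at age 2 (571.140).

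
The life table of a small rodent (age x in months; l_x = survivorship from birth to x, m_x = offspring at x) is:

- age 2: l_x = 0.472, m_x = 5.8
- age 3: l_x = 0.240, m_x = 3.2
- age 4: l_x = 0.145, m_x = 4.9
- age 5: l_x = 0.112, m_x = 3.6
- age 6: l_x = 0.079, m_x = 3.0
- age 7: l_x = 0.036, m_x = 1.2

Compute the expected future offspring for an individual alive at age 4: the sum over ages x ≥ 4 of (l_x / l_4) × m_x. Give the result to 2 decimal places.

9.61

l_4 = 0.145. Conditional survival from age 4 to x is l_x / l_4.
  x=4: (0.145/0.145) × 4.9 = 4.9000
  x=5: (0.112/0.145) × 3.6 = 2.7807
  x=6: (0.079/0.145) × 3.0 = 1.6345
  x=7: (0.036/0.145) × 1.2 = 0.2979
Sum = 4.9000 + 2.7807 + 1.6345 + 0.2979 = 9.6131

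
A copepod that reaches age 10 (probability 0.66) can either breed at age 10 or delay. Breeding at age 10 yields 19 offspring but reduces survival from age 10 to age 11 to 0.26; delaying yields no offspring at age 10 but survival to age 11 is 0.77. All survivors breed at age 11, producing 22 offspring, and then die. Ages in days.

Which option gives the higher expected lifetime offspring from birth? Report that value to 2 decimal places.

16.32

breed at age 10: R₀ = 0.66 × (19 + 0.26 × 22) = 0.66 × 24.7200 = 16.3152
delay to age 11: R₀ = 0.66 × (0.77 × 22) = 0.66 × 16.9400 = 11.1804
Higher: breed at age 10 (16.3152).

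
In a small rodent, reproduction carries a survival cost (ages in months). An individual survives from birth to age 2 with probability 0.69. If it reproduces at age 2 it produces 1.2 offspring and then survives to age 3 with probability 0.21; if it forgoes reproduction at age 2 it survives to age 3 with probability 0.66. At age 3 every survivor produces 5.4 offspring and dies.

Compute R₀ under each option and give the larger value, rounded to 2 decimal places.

2.46

breed at age 2: R₀ = 0.69 × (1.2 + 0.21 × 5.4) = 0.69 × 2.3340 = 1.6105
delay to age 3: R₀ = 0.69 × (0.66 × 5.4) = 0.69 × 3.5640 = 2.4592
Higher: delay to age 3 (2.4592).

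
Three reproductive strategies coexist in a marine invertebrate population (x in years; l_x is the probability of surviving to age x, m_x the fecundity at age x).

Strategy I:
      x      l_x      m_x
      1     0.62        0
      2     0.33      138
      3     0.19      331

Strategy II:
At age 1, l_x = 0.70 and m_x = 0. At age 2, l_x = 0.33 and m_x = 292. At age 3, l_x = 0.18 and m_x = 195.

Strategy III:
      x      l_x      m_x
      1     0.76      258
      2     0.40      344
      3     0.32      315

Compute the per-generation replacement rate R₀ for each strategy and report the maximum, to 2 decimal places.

Strategy I: R₀ = 0.62×0 + 0.33×138 + 0.19×331 = 108.4300
Strategy II: R₀ = 0.70×0 + 0.33×292 + 0.18×195 = 131.4600
Strategy III: R₀ = 0.76×258 + 0.40×344 + 0.32×315 = 434.4800
Highest R₀: strategy III with 434.4800.

434.48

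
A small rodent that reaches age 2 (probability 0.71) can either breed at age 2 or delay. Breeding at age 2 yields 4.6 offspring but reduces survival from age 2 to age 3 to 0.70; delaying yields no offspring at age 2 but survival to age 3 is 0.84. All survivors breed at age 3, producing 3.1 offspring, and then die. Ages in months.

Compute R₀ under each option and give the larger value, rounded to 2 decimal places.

breed at age 2: R₀ = 0.71 × (4.6 + 0.70 × 3.1) = 0.71 × 6.7700 = 4.8067
delay to age 3: R₀ = 0.71 × (0.84 × 3.1) = 0.71 × 2.6040 = 1.8488
Higher: breed at age 2 (4.8067).

4.81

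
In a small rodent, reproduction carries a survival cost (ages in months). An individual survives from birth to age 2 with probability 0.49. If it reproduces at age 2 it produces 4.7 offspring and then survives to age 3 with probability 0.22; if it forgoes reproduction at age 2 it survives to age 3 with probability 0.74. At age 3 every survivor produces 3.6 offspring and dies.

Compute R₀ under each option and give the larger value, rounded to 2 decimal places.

2.69

breed at age 2: R₀ = 0.49 × (4.7 + 0.22 × 3.6) = 0.49 × 5.4920 = 2.6911
delay to age 3: R₀ = 0.49 × (0.74 × 3.6) = 0.49 × 2.6640 = 1.3054
Higher: breed at age 2 (2.6911).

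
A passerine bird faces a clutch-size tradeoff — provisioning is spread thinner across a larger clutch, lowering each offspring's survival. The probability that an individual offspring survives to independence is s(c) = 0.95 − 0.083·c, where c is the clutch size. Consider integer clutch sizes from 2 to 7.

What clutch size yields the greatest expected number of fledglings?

Expected fledglings = c × s(c):
  c=2: 2 × 0.784 = 1.568
  c=3: 3 × 0.701 = 2.103
  c=4: 4 × 0.618 = 2.472
  c=5: 5 × 0.535 = 2.675
  c=6: 6 × 0.452 = 2.712
  c=7: 7 × 0.369 = 2.583
Maximum at c = 6 (2.712 fledglings).

6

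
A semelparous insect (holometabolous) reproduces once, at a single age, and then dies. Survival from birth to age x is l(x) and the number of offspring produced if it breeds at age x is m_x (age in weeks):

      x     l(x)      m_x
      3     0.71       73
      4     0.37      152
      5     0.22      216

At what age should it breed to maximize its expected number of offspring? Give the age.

Expected offspring if breeding at age x = l(x) × m_x:
  age 3: 0.71 × 73 = 51.830
  age 4: 0.37 × 152 = 56.240
  age 5: 0.22 × 216 = 47.520
Maximum at age 4 (56.240).

4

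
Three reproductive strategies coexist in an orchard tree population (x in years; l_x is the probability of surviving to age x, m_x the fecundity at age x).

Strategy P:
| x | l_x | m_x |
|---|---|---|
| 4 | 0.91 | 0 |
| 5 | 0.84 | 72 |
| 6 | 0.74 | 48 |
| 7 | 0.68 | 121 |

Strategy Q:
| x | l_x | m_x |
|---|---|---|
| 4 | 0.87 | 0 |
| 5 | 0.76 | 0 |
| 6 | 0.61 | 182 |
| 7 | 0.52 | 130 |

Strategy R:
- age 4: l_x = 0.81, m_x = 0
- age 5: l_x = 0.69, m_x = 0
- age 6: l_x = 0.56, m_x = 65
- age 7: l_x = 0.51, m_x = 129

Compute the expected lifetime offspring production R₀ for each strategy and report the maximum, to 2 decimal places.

178.62

Strategy P: R₀ = 0.91×0 + 0.84×72 + 0.74×48 + 0.68×121 = 178.2800
Strategy Q: R₀ = 0.87×0 + 0.76×0 + 0.61×182 + 0.52×130 = 178.6200
Strategy R: R₀ = 0.81×0 + 0.69×0 + 0.56×65 + 0.51×129 = 102.1900
Highest R₀: strategy Q with 178.6200.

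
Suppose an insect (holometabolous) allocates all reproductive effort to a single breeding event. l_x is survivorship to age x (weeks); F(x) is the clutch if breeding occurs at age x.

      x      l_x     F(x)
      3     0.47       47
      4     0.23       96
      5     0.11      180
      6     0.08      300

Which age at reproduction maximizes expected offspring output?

6

Expected offspring if breeding at age x = l_x × F(x):
  age 3: 0.47 × 47 = 22.090
  age 4: 0.23 × 96 = 22.080
  age 5: 0.11 × 180 = 19.800
  age 6: 0.08 × 300 = 24.000
Maximum at age 6 (24.000).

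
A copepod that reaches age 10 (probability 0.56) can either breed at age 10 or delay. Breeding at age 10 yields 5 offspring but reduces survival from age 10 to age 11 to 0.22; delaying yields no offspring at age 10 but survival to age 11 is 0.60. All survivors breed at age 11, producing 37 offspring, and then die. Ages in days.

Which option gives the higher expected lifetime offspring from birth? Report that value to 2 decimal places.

breed at age 10: R₀ = 0.56 × (5 + 0.22 × 37) = 0.56 × 13.1400 = 7.3584
delay to age 11: R₀ = 0.56 × (0.60 × 37) = 0.56 × 22.2000 = 12.4320
Higher: delay to age 11 (12.4320).

12.43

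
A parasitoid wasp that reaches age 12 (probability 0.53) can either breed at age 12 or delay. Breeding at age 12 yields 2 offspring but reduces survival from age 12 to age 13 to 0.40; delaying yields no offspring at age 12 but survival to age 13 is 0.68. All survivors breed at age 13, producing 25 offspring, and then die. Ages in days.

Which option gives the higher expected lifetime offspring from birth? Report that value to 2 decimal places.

9.01

breed at age 12: R₀ = 0.53 × (2 + 0.40 × 25) = 0.53 × 12.0000 = 6.3600
delay to age 13: R₀ = 0.53 × (0.68 × 25) = 0.53 × 17.0000 = 9.0100
Higher: delay to age 13 (9.0100).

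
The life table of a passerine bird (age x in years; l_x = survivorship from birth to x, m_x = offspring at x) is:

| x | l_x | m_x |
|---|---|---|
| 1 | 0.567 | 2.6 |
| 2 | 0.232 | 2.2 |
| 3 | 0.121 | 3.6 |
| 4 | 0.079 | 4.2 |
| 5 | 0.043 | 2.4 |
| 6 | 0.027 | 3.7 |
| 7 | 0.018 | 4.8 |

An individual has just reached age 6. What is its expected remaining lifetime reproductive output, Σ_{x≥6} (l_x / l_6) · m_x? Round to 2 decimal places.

6.90

l_6 = 0.027. Conditional survival from age 6 to x is l_x / l_6.
  x=6: (0.027/0.027) × 3.7 = 3.7000
  x=7: (0.018/0.027) × 4.8 = 3.2000
Sum = 3.7000 + 3.2000 = 6.9000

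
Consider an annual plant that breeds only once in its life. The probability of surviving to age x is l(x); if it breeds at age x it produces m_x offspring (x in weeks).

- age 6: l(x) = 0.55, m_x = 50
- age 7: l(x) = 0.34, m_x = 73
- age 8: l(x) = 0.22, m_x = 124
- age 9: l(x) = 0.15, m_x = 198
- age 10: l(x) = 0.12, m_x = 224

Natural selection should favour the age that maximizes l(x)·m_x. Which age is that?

9

Expected offspring if breeding at age x = l(x) × m_x:
  age 6: 0.55 × 50 = 27.500
  age 7: 0.34 × 73 = 24.820
  age 8: 0.22 × 124 = 27.280
  age 9: 0.15 × 198 = 29.700
  age 10: 0.12 × 224 = 26.880
Maximum at age 9 (29.700).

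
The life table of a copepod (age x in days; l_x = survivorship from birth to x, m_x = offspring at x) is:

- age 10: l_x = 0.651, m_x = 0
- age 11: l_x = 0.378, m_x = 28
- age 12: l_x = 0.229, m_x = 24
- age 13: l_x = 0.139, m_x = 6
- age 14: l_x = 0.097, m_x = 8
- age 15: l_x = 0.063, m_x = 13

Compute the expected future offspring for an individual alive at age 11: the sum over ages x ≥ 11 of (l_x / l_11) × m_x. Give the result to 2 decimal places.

48.97

l_11 = 0.378. Conditional survival from age 11 to x is l_x / l_11.
  x=11: (0.378/0.378) × 28 = 28.0000
  x=12: (0.229/0.378) × 24 = 14.5397
  x=13: (0.139/0.378) × 6 = 2.2063
  x=14: (0.097/0.378) × 8 = 2.0529
  x=15: (0.063/0.378) × 13 = 2.1667
Sum = 28.0000 + 14.5397 + 2.2063 + 2.0529 + 2.1667 = 48.9656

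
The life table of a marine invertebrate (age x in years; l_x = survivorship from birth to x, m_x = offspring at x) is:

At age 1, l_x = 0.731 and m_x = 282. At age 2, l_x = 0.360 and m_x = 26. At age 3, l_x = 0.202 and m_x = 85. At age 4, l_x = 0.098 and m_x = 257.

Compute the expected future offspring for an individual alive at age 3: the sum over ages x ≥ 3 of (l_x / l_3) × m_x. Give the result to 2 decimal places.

l_3 = 0.202. Conditional survival from age 3 to x is l_x / l_3.
  x=3: (0.202/0.202) × 85 = 85.0000
  x=4: (0.098/0.202) × 257 = 124.6832
Sum = 85.0000 + 124.6832 = 209.6832

209.68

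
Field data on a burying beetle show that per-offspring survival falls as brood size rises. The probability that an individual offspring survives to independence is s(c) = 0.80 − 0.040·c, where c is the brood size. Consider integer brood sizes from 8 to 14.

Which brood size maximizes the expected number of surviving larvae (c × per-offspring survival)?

10

Expected surviving larvae = c × s(c):
  c=8: 8 × 0.480 = 3.840
  c=9: 9 × 0.440 = 3.960
  c=10: 10 × 0.400 = 4.000
  c=11: 11 × 0.360 = 3.960
  c=12: 12 × 0.320 = 3.840
  c=13: 13 × 0.280 = 3.640
  c=14: 14 × 0.240 = 3.360
Maximum at c = 10 (4.000 surviving larvae).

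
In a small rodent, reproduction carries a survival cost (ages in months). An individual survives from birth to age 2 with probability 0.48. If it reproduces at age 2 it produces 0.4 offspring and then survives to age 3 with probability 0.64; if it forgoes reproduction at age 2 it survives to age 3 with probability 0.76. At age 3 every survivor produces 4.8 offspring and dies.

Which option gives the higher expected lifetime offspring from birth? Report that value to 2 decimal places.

breed at age 2: R₀ = 0.48 × (0.4 + 0.64 × 4.8) = 0.48 × 3.4720 = 1.6666
delay to age 3: R₀ = 0.48 × (0.76 × 4.8) = 0.48 × 3.6480 = 1.7510
Higher: delay to age 3 (1.7510).

1.75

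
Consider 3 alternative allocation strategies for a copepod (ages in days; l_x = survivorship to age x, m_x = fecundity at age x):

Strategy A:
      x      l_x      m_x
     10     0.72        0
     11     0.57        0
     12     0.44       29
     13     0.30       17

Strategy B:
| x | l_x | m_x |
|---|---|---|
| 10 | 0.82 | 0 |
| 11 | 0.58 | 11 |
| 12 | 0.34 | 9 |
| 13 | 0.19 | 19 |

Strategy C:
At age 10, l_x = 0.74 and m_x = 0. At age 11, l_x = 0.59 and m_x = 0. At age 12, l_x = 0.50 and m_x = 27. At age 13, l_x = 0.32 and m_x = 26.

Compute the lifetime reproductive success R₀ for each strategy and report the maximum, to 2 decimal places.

21.82

Strategy A: R₀ = 0.72×0 + 0.57×0 + 0.44×29 + 0.30×17 = 17.8600
Strategy B: R₀ = 0.82×0 + 0.58×11 + 0.34×9 + 0.19×19 = 13.0500
Strategy C: R₀ = 0.74×0 + 0.59×0 + 0.50×27 + 0.32×26 = 21.8200
Highest R₀: strategy C with 21.8200.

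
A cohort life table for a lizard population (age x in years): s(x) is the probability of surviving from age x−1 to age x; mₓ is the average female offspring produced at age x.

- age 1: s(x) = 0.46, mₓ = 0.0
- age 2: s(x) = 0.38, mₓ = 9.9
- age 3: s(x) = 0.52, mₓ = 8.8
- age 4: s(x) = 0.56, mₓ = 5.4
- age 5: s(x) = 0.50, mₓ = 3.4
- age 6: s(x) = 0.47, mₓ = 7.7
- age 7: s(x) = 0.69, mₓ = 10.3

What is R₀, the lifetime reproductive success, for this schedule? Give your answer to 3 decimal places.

Survivorship from birth: l_x = s_1·s_2·…·s_x.
  l_1 = 0.46000
  l_2 = 0.17480
  l_3 = 0.09090
  l_4 = 0.05090
  l_5 = 0.02545
  l_6 = 0.01196
  l_7 = 0.00825
R₀ = Σ l_x mₓ:
  age 1: 0.46000 × 0.0 = 0.0000
  age 2: 0.17480 × 9.9 = 1.7305
  age 3: 0.09090 × 8.8 = 0.7999
  age 4: 0.05090 × 5.4 = 0.2749
  age 5: 0.02545 × 3.4 = 0.0865
  age 6: 0.01196 × 7.7 = 0.0921
  age 7: 0.00825 × 10.3 = 0.0850
R₀ = 0.0000 + 1.7305 + 0.7999 + 0.2749 + 0.0865 + 0.0921 + 0.0850 = 3.0689

3.069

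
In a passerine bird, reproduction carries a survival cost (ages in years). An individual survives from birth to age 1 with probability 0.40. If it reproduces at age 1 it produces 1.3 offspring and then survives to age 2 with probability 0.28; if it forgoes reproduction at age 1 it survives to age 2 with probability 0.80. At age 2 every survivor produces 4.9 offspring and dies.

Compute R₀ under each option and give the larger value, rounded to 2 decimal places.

breed at age 1: R₀ = 0.40 × (1.3 + 0.28 × 4.9) = 0.40 × 2.6720 = 1.0688
delay to age 2: R₀ = 0.40 × (0.80 × 4.9) = 0.40 × 3.9200 = 1.5680
Higher: delay to age 2 (1.5680).

1.57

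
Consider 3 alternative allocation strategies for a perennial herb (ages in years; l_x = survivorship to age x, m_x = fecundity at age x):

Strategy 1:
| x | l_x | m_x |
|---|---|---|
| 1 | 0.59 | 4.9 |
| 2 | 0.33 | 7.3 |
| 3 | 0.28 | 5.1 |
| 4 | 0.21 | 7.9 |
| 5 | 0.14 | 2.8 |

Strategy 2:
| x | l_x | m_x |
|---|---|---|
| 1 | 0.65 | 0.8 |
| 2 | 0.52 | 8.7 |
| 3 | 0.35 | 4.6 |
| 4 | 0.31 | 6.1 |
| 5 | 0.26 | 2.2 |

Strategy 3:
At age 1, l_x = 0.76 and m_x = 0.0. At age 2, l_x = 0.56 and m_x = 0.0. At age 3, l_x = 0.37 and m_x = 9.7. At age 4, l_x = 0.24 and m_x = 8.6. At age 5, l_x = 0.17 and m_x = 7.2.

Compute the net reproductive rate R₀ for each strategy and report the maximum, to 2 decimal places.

9.12

Strategy 1: R₀ = 0.59×4.9 + 0.33×7.3 + 0.28×5.1 + 0.21×7.9 + 0.14×2.8 = 8.7790
Strategy 2: R₀ = 0.65×0.8 + 0.52×8.7 + 0.35×4.6 + 0.31×6.1 + 0.26×2.2 = 9.1170
Strategy 3: R₀ = 0.76×0.0 + 0.56×0.0 + 0.37×9.7 + 0.24×8.6 + 0.17×7.2 = 6.8770
Highest R₀: strategy 2 with 9.1170.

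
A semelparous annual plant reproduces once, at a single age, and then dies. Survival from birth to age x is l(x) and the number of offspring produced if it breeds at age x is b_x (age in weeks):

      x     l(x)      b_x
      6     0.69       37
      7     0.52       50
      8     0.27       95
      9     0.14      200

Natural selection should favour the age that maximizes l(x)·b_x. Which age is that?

9

Expected offspring if breeding at age x = l(x) × b_x:
  age 6: 0.69 × 37 = 25.530
  age 7: 0.52 × 50 = 26.000
  age 8: 0.27 × 95 = 25.650
  age 9: 0.14 × 200 = 28.000
Maximum at age 9 (28.000).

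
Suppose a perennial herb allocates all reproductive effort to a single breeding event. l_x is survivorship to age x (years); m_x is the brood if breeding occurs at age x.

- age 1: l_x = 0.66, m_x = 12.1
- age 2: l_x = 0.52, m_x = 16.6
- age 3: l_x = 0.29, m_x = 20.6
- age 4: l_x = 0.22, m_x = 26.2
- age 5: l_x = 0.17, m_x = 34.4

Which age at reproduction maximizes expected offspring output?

2

Expected offspring if breeding at age x = l_x × m_x:
  age 1: 0.66 × 12.1 = 7.986
  age 2: 0.52 × 16.6 = 8.632
  age 3: 0.29 × 20.6 = 5.974
  age 4: 0.22 × 26.2 = 5.764
  age 5: 0.17 × 34.4 = 5.848
Maximum at age 2 (8.632).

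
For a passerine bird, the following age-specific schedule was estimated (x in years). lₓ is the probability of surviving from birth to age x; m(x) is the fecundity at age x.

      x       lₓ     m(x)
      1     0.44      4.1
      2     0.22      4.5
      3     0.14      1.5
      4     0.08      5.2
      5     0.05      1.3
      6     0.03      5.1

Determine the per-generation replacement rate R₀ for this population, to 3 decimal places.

R₀ = Σ lₓ m(x):
  age 1: 0.44 × 4.1 = 1.8040
  age 2: 0.22 × 4.5 = 0.9900
  age 3: 0.14 × 1.5 = 0.2100
  age 4: 0.08 × 5.2 = 0.4160
  age 5: 0.05 × 1.3 = 0.0650
  age 6: 0.03 × 5.1 = 0.1530
R₀ = 1.8040 + 0.9900 + 0.2100 + 0.4160 + 0.0650 + 0.1530 = 3.6380

3.638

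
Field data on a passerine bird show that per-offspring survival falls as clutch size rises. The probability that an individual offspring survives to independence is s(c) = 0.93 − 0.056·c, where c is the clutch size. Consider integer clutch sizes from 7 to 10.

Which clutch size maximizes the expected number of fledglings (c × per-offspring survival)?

Expected fledglings = c × s(c):
  c=7: 7 × 0.538 = 3.766
  c=8: 8 × 0.482 = 3.856
  c=9: 9 × 0.426 = 3.834
  c=10: 10 × 0.370 = 3.700
Maximum at c = 8 (3.856 fledglings).

8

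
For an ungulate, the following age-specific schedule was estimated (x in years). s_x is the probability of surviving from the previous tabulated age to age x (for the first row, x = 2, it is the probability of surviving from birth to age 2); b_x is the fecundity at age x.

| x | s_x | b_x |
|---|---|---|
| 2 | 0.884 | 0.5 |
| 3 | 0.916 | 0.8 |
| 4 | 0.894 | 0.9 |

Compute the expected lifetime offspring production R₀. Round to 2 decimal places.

1.74

Survivorship from birth: l_x = s_2·s_3·…·s_x.
  l_2 = 0.88400
  l_3 = 0.80974
  l_4 = 0.72391
R₀ = Σ l_x b_x:
  age 2: 0.88400 × 0.5 = 0.4420
  age 3: 0.80974 × 0.8 = 0.6478
  age 4: 0.72391 × 0.9 = 0.6515
R₀ = 0.4420 + 0.6478 + 0.6515 = 1.7413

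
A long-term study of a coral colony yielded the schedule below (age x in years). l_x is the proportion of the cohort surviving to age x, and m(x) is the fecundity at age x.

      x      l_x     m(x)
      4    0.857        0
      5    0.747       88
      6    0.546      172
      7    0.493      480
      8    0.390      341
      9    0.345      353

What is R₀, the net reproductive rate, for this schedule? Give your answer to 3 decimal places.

651.063

R₀ = Σ l_x m(x):
  age 4: 0.857 × 0 = 0.0000
  age 5: 0.747 × 88 = 65.7360
  age 6: 0.546 × 172 = 93.9120
  age 7: 0.493 × 480 = 236.6400
  age 8: 0.390 × 341 = 132.9900
  age 9: 0.345 × 353 = 121.7850
R₀ = 0.0000 + 65.7360 + 93.9120 + 236.6400 + 132.9900 + 121.7850 = 651.0630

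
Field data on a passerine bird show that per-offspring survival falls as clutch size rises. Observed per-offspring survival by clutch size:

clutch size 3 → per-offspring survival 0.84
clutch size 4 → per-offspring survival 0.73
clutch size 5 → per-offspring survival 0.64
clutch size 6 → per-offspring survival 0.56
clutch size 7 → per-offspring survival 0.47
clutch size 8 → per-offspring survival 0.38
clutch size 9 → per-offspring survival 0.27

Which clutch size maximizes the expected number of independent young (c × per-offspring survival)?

Expected independent young = c × s(c):
  c=3: 3 × 0.84 = 2.520
  c=4: 4 × 0.73 = 2.920
  c=5: 5 × 0.64 = 3.200
  c=6: 6 × 0.56 = 3.360
  c=7: 7 × 0.47 = 3.290
  c=8: 8 × 0.38 = 3.040
  c=9: 9 × 0.27 = 2.430
Maximum at c = 6 (3.360 independent young).

6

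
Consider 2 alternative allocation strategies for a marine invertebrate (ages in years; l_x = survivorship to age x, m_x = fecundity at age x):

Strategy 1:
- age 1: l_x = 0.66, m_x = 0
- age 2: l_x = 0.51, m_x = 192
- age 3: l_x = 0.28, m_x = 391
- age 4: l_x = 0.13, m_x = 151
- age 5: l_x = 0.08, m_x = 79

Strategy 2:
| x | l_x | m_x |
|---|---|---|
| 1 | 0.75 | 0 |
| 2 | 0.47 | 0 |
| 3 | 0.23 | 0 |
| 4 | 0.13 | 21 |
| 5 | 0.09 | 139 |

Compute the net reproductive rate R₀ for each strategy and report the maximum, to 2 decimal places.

233.35

Strategy 1: R₀ = 0.66×0 + 0.51×192 + 0.28×391 + 0.13×151 + 0.08×79 = 233.3500
Strategy 2: R₀ = 0.75×0 + 0.47×0 + 0.23×0 + 0.13×21 + 0.09×139 = 15.2400
Highest R₀: strategy 1 with 233.3500.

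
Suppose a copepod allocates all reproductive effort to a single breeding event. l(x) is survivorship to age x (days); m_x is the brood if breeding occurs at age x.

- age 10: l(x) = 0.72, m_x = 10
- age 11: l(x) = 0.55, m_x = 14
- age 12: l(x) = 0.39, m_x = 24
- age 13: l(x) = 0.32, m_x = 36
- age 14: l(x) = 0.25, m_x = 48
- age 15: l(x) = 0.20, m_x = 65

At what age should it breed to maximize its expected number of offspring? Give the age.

15

Expected offspring if breeding at age x = l(x) × m_x:
  age 10: 0.72 × 10 = 7.200
  age 11: 0.55 × 14 = 7.700
  age 12: 0.39 × 24 = 9.360
  age 13: 0.32 × 36 = 11.520
  age 14: 0.25 × 48 = 12.000
  age 15: 0.20 × 65 = 13.000
Maximum at age 15 (13.000).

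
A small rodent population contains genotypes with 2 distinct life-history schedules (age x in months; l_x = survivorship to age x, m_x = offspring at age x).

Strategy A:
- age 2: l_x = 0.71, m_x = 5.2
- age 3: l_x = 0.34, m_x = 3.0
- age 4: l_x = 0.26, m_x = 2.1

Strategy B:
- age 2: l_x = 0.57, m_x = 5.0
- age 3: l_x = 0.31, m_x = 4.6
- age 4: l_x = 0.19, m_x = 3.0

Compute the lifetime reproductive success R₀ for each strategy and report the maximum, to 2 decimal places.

5.26

Strategy A: R₀ = 0.71×5.2 + 0.34×3.0 + 0.26×2.1 = 5.2580
Strategy B: R₀ = 0.57×5.0 + 0.31×4.6 + 0.19×3.0 = 4.8460
Highest R₀: strategy A with 5.2580.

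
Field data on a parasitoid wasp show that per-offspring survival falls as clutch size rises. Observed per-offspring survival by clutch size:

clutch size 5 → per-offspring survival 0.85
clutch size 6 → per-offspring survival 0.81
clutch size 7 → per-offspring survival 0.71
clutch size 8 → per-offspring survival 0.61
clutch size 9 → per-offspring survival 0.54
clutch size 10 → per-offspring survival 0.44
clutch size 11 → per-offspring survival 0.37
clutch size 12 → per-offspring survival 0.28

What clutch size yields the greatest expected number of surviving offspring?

7

Expected surviving offspring = c × s(c):
  c=5: 5 × 0.85 = 4.250
  c=6: 6 × 0.81 = 4.860
  c=7: 7 × 0.71 = 4.970
  c=8: 8 × 0.61 = 4.880
  c=9: 9 × 0.54 = 4.860
  c=10: 10 × 0.44 = 4.400
  c=11: 11 × 0.37 = 4.070
  c=12: 12 × 0.28 = 3.360
Maximum at c = 7 (4.970 surviving offspring).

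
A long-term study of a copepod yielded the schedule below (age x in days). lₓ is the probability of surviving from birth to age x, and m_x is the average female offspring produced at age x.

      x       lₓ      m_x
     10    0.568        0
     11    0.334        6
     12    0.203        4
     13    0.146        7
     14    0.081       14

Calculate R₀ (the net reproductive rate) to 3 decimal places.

4.972

R₀ = Σ lₓ m_x:
  age 10: 0.568 × 0 = 0.0000
  age 11: 0.334 × 6 = 2.0040
  age 12: 0.203 × 4 = 0.8120
  age 13: 0.146 × 7 = 1.0220
  age 14: 0.081 × 14 = 1.1340
R₀ = 0.0000 + 2.0040 + 0.8120 + 1.0220 + 1.1340 = 4.9720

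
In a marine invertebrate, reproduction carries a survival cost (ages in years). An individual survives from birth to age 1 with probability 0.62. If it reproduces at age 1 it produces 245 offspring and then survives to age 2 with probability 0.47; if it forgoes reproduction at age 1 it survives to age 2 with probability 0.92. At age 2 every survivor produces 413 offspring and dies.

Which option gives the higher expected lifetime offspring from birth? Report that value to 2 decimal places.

breed at age 1: R₀ = 0.62 × (245 + 0.47 × 413) = 0.62 × 439.1100 = 272.2482
delay to age 2: R₀ = 0.62 × (0.92 × 413) = 0.62 × 379.9600 = 235.5752
Higher: breed at age 1 (272.2482).

272.25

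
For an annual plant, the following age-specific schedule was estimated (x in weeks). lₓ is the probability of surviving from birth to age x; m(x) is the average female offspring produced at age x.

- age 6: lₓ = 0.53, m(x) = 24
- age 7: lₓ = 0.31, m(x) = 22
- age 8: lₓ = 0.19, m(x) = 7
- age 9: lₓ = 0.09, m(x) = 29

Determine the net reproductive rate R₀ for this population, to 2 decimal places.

23.48

R₀ = Σ lₓ m(x):
  age 6: 0.53 × 24 = 12.7200
  age 7: 0.31 × 22 = 6.8200
  age 8: 0.19 × 7 = 1.3300
  age 9: 0.09 × 29 = 2.6100
R₀ = 12.7200 + 6.8200 + 1.3300 + 2.6100 = 23.4800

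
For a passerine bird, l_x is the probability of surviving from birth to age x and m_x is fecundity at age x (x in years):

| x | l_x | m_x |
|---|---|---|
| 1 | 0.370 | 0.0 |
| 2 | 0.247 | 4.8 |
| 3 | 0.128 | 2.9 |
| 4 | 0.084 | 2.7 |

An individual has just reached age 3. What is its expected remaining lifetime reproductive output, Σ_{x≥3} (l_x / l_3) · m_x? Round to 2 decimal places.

l_3 = 0.128. Conditional survival from age 3 to x is l_x / l_3.
  x=3: (0.128/0.128) × 2.9 = 2.9000
  x=4: (0.084/0.128) × 2.7 = 1.7719
Sum = 2.9000 + 1.7719 = 4.6719

4.67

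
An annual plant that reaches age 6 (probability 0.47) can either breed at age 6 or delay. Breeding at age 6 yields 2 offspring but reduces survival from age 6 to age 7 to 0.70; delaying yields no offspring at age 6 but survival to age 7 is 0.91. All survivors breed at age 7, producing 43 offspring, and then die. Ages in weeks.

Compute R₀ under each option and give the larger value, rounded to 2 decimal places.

18.39

breed at age 6: R₀ = 0.47 × (2 + 0.70 × 43) = 0.47 × 32.1000 = 15.0870
delay to age 7: R₀ = 0.47 × (0.91 × 43) = 0.47 × 39.1300 = 18.3911
Higher: delay to age 7 (18.3911).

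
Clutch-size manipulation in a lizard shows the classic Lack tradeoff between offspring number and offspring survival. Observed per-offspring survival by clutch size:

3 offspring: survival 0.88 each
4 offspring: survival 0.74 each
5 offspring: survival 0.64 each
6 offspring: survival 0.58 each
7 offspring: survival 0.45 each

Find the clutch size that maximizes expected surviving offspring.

6

Expected surviving offspring = c × s(c):
  c=3: 3 × 0.88 = 2.640
  c=4: 4 × 0.74 = 2.960
  c=5: 5 × 0.64 = 3.200
  c=6: 6 × 0.58 = 3.480
  c=7: 7 × 0.45 = 3.150
Maximum at c = 6 (3.480 surviving offspring).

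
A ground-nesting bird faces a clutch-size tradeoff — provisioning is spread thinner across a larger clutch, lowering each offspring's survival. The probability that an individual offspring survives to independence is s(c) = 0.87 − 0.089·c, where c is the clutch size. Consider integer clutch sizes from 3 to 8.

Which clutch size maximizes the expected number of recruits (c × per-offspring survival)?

5

Expected recruits = c × s(c):
  c=3: 3 × 0.603 = 1.809
  c=4: 4 × 0.514 = 2.056
  c=5: 5 × 0.425 = 2.125
  c=6: 6 × 0.336 = 2.016
  c=7: 7 × 0.247 = 1.729
  c=8: 8 × 0.158 = 1.264
Maximum at c = 5 (2.125 recruits).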